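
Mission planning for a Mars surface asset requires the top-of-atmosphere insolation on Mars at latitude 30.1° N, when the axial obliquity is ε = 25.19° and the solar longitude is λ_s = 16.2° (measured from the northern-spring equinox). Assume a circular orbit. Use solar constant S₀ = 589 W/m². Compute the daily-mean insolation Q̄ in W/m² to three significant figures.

Solar declination: sin δ = sin ε · sin λ_s = sin 25.19° × sin 16.2° = 0.11874, so δ = +6.820°.
cos H₀ = −tan(+30.1°) tan(+6.820°) = -0.0693, H₀ = 1.6402 rad.
Bracket: H₀ sin φ sin δ + cos φ cos δ sin H₀ = 1.6402×0.50151×0.11874 + 0.86515×0.99292×0.99759 = 0.097673 + 0.856954 = 0.954627.
Q̄ = (S₀/π) × [bracket] = (589/π) × 0.954627 = 179.0 W/m².

Q̄ ≈ 179 W/m²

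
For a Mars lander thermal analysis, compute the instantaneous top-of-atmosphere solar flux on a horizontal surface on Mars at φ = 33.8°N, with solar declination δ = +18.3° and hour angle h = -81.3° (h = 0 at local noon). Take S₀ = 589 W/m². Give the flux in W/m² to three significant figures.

173 W/m²

cos θ_z = sin φ sin δ + cos φ cos δ cos h = 0.174673 + 0.119338 = 0.294011.
Flux = S₀ · cos θ_z = 589 × 0.294011 = 173.2 W/m².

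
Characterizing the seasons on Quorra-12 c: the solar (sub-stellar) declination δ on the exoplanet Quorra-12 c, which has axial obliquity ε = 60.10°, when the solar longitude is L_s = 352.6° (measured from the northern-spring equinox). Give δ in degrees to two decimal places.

δ = -6.41°

sin δ = sin ε · sin L_s = sin 60.10° × sin 352.6° = -0.111652.
δ = arcsin(-0.111652) = -6.41°.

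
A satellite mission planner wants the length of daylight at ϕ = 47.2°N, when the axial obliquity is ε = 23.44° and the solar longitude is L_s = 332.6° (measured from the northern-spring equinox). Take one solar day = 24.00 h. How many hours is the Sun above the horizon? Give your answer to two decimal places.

10.45 h

Solar declination: sin δ = sin ε · sin L_s = sin 23.44° × sin 332.6° = -0.18306, so δ = -10.548°.
cos h₀ = −tan ϕ · tan δ = −tan(+47.2°) × tan(-10.548°) = 0.2011, so h₀ = 1.3683 rad = 78.40°.
Daylight = 2h₀/(2π) × 24.00 h = (1.3683/π) × 24.00 = 10.45 h.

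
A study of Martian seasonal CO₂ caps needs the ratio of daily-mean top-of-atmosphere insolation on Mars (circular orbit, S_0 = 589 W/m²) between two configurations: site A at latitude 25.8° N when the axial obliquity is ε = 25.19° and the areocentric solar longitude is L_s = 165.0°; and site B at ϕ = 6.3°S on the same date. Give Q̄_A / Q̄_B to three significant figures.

— Configuration A (ϕ=+25.8°):
sin δ = sin 25.19° × sin 165.0° = 0.11016, so δ = +6.324°.
cos h₀ = −tan(+25.8°) tan(+6.324°) = -0.0536, h₀ = 1.6244 rad.
Bracket: h₀ sin ϕ sin δ + cos ϕ cos δ sin h₀ = 1.6244×0.43523×0.11016 + 0.90032×0.99391×0.99856 = 0.077882 + 0.893548 = 0.971430.
Q̄ = (S_0/π) × [bracket] = (589/π) × 0.971430 = 182.13 W/m².
— Configuration B (ϕ=-6.3°):
cos h₀ = −tan(-6.3°) tan(+6.324°) = 0.0122, h₀ = 1.5586 rad.
Bracket: h₀ sin ϕ sin δ + cos ϕ cos δ sin h₀ = 1.5586×-0.10973×0.11016 + 0.99396×0.99391×0.99993 = -0.018840 + 0.987838 = 0.968998.
Q̄ = (S_0/π) × [bracket] = (589/π) × 0.968998 = 181.67 W/m².
Ratio Q̄_A / Q̄_B = 182.13 / 181.67 = 1.003.

Q̄_A / Q̄_B ≈ 1.00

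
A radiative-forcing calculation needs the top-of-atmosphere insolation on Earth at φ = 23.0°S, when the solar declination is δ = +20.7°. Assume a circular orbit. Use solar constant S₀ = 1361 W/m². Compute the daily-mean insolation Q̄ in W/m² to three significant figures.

cos H₀ = −tan(-23.0°) tan(+20.700°) = 0.1604, H₀ = 1.4097 rad.
Bracket: H₀ sin φ sin δ + cos φ cos δ sin H₀ = 1.4097×-0.39073×0.35347 + 0.92050×0.93544×0.98705 = -0.194696 + 0.849922 = 0.655226.
Q̄ = (S₀/π) × [bracket] = (1361/π) × 0.655226 = 283.9 W/m².

Q̄ ≈ 284 W/m²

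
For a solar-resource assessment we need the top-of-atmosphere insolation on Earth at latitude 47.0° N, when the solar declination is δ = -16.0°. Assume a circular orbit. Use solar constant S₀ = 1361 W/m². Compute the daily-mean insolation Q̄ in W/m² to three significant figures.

Q̄ ≈ 160 W/m²

cos H₀ = −tan(+47.0°) tan(-16.000°) = 0.3075, H₀ = 1.2582 rad.
Bracket: H₀ sin φ sin δ + cos φ cos δ sin H₀ = 1.2582×0.73135×-0.27564 + 0.68200×0.96126×0.95155 = -0.253640 + 0.623817 = 0.370177.
Q̄ = (S₀/π) × [bracket] = (1361/π) × 0.370177 = 160.4 W/m².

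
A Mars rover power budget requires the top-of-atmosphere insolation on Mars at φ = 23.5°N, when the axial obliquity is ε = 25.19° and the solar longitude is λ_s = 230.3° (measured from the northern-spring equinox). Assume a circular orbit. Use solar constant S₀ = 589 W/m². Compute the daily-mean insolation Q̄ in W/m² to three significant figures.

Q̄ ≈ 126 W/m²

Solar declination: sin δ = sin ε · sin λ_s = sin 25.19° × sin 230.3° = -0.32747, so δ = -19.115°.
cos H₀ = −tan(+23.5°) tan(-19.115°) = 0.1507, H₀ = 1.4195 rad.
Bracket: H₀ sin φ sin δ + cos φ cos δ sin H₀ = 1.4195×0.39875×-0.32747 + 0.91706×0.94486×0.98858 = -0.185356 + 0.856598 = 0.671242.
Q̄ = (S₀/π) × [bracket] = (589/π) × 0.671242 = 125.8 W/m².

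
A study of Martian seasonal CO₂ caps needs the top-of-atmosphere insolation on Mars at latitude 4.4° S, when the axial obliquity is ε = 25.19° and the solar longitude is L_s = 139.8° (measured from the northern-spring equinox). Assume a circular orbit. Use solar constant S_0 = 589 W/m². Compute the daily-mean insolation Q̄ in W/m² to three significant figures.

Q̄ ≈ 174 W/m²

Solar declination: sin δ = sin ε · sin L_s = sin 25.19° × sin 139.8° = 0.27472, so δ = +15.945°.
cos h₀ = −tan(-4.4°) tan(+15.945°) = 0.0220, h₀ = 1.5488 rad.
Bracket: h₀ sin ϕ sin δ + cos ϕ cos δ sin h₀ = 1.5488×-0.07672×0.27472 + 0.99705×0.96152×0.99976 = -0.032643 + 0.958453 = 0.925810.
Q̄ = (S_0/π) × [bracket] = (589/π) × 0.925810 = 173.6 W/m².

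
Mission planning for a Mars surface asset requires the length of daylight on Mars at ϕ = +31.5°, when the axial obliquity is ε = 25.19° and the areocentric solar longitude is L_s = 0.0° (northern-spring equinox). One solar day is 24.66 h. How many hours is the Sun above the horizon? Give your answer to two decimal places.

12.33 h

sin δ = sin 25.19° × sin 0.0° = 0.00000, so δ = +0.000°.
cos h₀ = −tan ϕ · tan δ = −tan(+31.5°) × tan(+0.000°) = -0.0000, so h₀ = 1.5708 rad = 90.00°.
Daylight = 2h₀/(2π) × 24.66 h = (1.5708/π) × 24.66 = 12.33 h.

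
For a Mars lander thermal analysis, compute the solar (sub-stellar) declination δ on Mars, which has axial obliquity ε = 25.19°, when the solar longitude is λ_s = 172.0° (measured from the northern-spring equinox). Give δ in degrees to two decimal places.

sin δ = sin ε · sin λ_s = sin 25.19° × sin 172.0° = 0.059235.
δ = arcsin(0.059235) = +3.40°.

δ = +3.40°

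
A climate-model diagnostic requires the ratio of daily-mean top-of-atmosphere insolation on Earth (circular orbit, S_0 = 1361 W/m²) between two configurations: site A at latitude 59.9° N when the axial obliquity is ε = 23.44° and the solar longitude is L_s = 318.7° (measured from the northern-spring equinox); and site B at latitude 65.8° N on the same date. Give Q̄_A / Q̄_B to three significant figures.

Q̄_A / Q̄_B ≈ 1.92

— Configuration A (ϕ=+59.9°):
Solar declination: sin δ = sin ε · sin L_s = sin 23.44° × sin 318.7° = -0.26254, so δ = -15.221°.
cos h₀ = −tan(+59.9°) tan(-15.221°) = 0.4694, h₀ = 1.0822 rad.
Bracket: h₀ sin ϕ sin δ + cos ϕ cos δ sin h₀ = 1.0822×0.86515×-0.26254 + 0.50151×0.96492×0.88300 = -0.245807 + 0.427299 = 0.181492.
Q̄ = (S_0/π) × [bracket] = (1361/π) × 0.181492 = 78.626 W/m².
— Configuration B (ϕ=+65.8°):
cos h₀ = −tan(+65.8°) tan(-15.221°) = 0.6054, h₀ = 0.9205 rad.
Bracket: h₀ sin ϕ sin δ + cos ϕ cos δ sin h₀ = 0.9205×0.91212×-0.26254 + 0.40992×0.96492×0.79591 = -0.220430 + 0.314814 = 0.094384.
Q̄ = (S_0/π) × [bracket] = (1361/π) × 0.094384 = 40.889 W/m².
Ratio Q̄_A / Q̄_B = 78.626 / 40.889 = 1.923.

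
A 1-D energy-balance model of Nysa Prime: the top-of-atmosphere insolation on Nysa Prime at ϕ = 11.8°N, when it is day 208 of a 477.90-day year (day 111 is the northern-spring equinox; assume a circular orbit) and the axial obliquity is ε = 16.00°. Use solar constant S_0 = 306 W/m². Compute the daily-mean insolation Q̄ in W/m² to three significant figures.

Q̄ ≈ 100 W/m²

Solar longitude: L_s = 360° × (208 − 111)/477.90 = 73.070°.
sin δ = sin 16.00° × sin 73.070° = 0.26369, so δ = +15.289°.
cos h₀ = −tan(+11.8°) tan(+15.289°) = -0.0571, h₀ = 1.6279 rad.
Bracket: h₀ sin ϕ sin δ + cos ϕ cos δ sin h₀ = 1.6279×0.20450×0.26369 + 0.97887×0.96461×0.99837 = 0.087784 + 0.942689 = 1.030473.
Q̄ = (S_0/π) × [bracket] = (306/π) × 1.030473 = 100.4 W/m².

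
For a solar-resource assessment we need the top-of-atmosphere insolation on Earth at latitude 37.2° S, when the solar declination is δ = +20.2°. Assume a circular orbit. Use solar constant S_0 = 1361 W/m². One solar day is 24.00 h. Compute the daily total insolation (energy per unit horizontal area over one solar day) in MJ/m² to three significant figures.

cos h₀ = −tan(-37.2°) tan(+20.200°) = 0.2793, h₀ = 1.2878 rad.
Bracket: h₀ sin ϕ sin δ + cos ϕ cos δ sin h₀ = 1.2878×-0.60460×0.34530 + 0.79653×0.93849×0.96021 = -0.268852 + 0.717791 = 0.448939.
Q̄ = (S_0/π) × [bracket] = (1361/π) × 0.448939 = 194.49 W/m².
Daily total = Q̄ × 24.00 h × 3600 s/h = 194.49 × 24.00 × 3600 / 10⁶ = 16.80 MJ/m².

16.8 MJ/m²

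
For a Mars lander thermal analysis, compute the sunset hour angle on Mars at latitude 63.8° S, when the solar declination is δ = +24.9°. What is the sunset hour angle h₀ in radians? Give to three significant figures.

h₀ = 0.338 rad

cos h₀ = −tan ϕ · tan δ = −tan(-63.8°) × tan(+24.900°) = 0.9433, so h₀ = 0.3382 rad = 19.38°.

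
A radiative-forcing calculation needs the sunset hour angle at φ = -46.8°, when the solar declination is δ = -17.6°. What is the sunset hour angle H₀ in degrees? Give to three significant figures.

cos H₀ = −tan φ · tan δ = −tan(-46.8°) × tan(-17.600°) = -0.3378, so H₀ = 1.9154 rad = 109.74°.

H₀ = 110°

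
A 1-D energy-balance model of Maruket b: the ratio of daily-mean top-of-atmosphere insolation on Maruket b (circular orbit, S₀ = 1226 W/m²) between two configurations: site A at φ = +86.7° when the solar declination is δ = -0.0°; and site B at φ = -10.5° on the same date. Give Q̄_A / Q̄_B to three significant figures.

Q̄_A / Q̄_B ≈ 0.0585

— Configuration A (φ=+86.7°):
cos H₀ = −tan(+86.7°) tan(-0.000°) = 0.0000, H₀ = 1.5708 rad.
Bracket: H₀ sin φ sin δ + cos φ cos δ sin H₀ = 1.5708×0.99834×-0.00000 + 0.05756×1.00000×1.00000 = -0.000000 + 0.057560 = 0.057560.
Q̄ = (S₀/π) × [bracket] = (1226/π) × 0.057560 = 22.463 W/m².
— Configuration B (φ=-10.5°):
cos H₀ = −tan(-10.5°) tan(-0.000°) = -0.0000, H₀ = 1.5708 rad.
Bracket: H₀ sin φ sin δ + cos φ cos δ sin H₀ = 1.5708×-0.18224×-0.00000 + 0.98325×1.00000×1.00000 = 0.000000 + 0.983250 = 0.983250.
Q̄ = (S₀/π) × [bracket] = (1226/π) × 0.983250 = 383.71 W/m².
Ratio Q̄_A / Q̄_B = 22.463 / 383.71 = 0.05854.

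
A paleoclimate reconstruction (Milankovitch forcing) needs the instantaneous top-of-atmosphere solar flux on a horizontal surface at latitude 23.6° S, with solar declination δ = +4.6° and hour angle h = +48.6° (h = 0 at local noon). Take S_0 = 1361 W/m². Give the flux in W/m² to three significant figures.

778 W/m²

cos θ_z = sin ϕ sin δ + cos ϕ cos δ cos h = -0.032108 + 0.604050 = 0.571942.
Flux = S_0 · cos θ_z = 1361 × 0.571942 = 778.4 W/m².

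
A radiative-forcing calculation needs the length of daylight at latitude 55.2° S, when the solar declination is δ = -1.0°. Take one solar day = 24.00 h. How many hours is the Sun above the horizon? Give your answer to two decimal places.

cos H₀ = −tan φ · tan δ = −tan(-55.2°) × tan(-1.000°) = -0.0251, so H₀ = 1.5959 rad = 91.44°.
Daylight = 2H₀/(2π) × 24.00 h = (1.5959/π) × 24.00 = 12.19 h.

12.19 h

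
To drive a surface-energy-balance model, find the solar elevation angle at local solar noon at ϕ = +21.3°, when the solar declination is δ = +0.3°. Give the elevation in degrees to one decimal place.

At local noon the hour angle is zero, so the zenith angle equals |ϕ − δ| = |+21.3° − (+0.300°)| = 21.000°.
Elevation = 90° − 21.000° = 69.0°.

69.0°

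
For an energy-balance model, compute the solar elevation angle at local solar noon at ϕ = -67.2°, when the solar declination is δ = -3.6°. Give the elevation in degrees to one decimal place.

At local noon the hour angle is zero, so the zenith angle equals |ϕ − δ| = |-67.2° − (-3.600°)| = 63.600°.
Elevation = 90° − 63.600° = 26.4°.

26.4°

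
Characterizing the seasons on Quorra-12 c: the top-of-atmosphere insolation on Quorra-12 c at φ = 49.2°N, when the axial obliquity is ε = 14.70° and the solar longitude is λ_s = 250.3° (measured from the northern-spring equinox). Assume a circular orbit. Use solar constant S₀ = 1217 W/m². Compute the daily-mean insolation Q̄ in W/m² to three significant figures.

Solar declination: sin δ = sin ε · sin λ_s = sin 14.70° × sin 250.3° = -0.23891, so δ = -13.822°.
cos H₀ = −tan(+49.2°) tan(-13.822°) = 0.2850, H₀ = 1.2818 rad.
Bracket: H₀ sin φ sin δ + cos φ cos δ sin H₀ = 1.2818×0.75700×-0.23891 + 0.65342×0.97104×0.95852 = -0.231820 + 0.608178 = 0.376358.
Q̄ = (S₀/π) × [bracket] = (1217/π) × 0.376358 = 145.8 W/m².

Q̄ ≈ 146 W/m²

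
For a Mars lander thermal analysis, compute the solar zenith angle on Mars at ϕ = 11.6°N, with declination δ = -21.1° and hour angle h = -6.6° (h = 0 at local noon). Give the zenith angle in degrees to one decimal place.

cos θ_z = sin ϕ sin δ + cos ϕ cos δ cos h = -0.072387 + 0.907842 = 0.835455.
θ_z = arccos(0.835455) = 33.3°.

θ_z = 33.3°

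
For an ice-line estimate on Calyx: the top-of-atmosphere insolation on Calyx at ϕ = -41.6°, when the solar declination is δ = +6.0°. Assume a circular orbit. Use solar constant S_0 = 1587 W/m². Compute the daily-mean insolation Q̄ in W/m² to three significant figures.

cos h₀ = −tan(-41.6°) tan(+6.000°) = 0.0933, h₀ = 1.4773 rad.
Bracket: h₀ sin ϕ sin δ + cos ϕ cos δ sin h₀ = 1.4773×-0.66393×0.10453 + 0.74780×0.99452×0.99564 = -0.102526 + 0.740460 = 0.637934.
Q̄ = (S_0/π) × [bracket] = (1587/π) × 0.637934 = 322.3 W/m².

Q̄ ≈ 322 W/m²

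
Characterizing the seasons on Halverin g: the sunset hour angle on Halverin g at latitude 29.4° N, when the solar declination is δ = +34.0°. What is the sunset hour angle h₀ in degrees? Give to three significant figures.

cos h₀ = −tan ϕ · tan δ = −tan(+29.4°) × tan(+34.000°) = -0.3801, so h₀ = 1.9607 rad = 112.34°.

h₀ = 112°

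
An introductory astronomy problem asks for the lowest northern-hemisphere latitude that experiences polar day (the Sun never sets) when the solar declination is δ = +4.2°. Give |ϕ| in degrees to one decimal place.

Polar day requires cos h₀ = −tan ϕ tan δ ≤ −1, i.e. tan ϕ tan δ ≥ 1.
The boundary is |tan ϕ| · |tan δ| = 1, so |ϕ| = 90° − |δ| = 90° − 4.2° = 85.8° in the northern hemisphere.

|ϕ| = 85.8°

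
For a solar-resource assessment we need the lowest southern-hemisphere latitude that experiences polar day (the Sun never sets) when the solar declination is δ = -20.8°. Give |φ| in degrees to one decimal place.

Polar day requires cos H₀ = −tan φ tan δ ≤ −1, i.e. tan φ tan δ ≥ 1.
The boundary is |tan φ| · |tan δ| = 1, so |φ| = 90° − |δ| = 90° − 20.8° = 69.2° in the southern hemisphere.

|φ| = 69.2°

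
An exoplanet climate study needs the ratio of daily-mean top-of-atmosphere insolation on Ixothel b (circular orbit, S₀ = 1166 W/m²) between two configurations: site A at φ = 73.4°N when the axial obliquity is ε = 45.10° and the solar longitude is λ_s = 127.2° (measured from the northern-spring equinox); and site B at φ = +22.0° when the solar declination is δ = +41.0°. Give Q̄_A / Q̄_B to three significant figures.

— Configuration A (φ=+73.4°):
Solar declination: sin δ = sin ε · sin λ_s = sin 45.10° × sin 127.2° = 0.56421, so δ = +34.348°.
cos H₀ = −tan(+73.4°) tan(+34.348°) = -2.2923 ≤ −1 ⇒ polar day, H₀ = π.
Bracket: H₀ sin φ sin δ + cos φ cos δ sin H₀ = 3.1416×0.95832×0.56421 + 0.28569×0.82563×0.00000 = 1.698643 + 0.000000 = 1.698643.
Q̄ = (S₀/π) × [bracket] = (1166/π) × 1.698643 = 630.45 W/m².
— Configuration B (φ=+22.0°):
cos H₀ = −tan(+22.0°) tan(+41.000°) = -0.3512, H₀ = 1.9297 rad.
Bracket: H₀ sin φ sin δ + cos φ cos δ sin H₀ = 1.9297×0.37461×0.65606 + 0.92718×0.75471×0.93629 = 0.474256 + 0.655171 = 1.129427.
Q̄ = (S₀/π) × [bracket] = (1166/π) × 1.129427 = 419.19 W/m².
Ratio Q̄_A / Q̄_B = 630.45 / 419.19 = 1.504.

Q̄_A / Q̄_B ≈ 1.50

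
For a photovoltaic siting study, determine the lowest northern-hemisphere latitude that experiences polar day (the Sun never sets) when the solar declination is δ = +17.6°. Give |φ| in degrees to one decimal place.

|φ| = 72.4°

Polar day requires cos H₀ = −tan φ tan δ ≤ −1, i.e. tan φ tan δ ≥ 1.
The boundary is |tan φ| · |tan δ| = 1, so |φ| = 90° − |δ| = 90° − 17.6° = 72.4° in the northern hemisphere.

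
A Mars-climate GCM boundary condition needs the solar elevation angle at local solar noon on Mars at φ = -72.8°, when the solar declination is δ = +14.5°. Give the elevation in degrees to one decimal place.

2.7°

At local noon the hour angle is zero, so the zenith angle equals |φ − δ| = |-72.8° − (+14.500°)| = 87.300°.
Elevation = 90° − 87.300° = 2.7°.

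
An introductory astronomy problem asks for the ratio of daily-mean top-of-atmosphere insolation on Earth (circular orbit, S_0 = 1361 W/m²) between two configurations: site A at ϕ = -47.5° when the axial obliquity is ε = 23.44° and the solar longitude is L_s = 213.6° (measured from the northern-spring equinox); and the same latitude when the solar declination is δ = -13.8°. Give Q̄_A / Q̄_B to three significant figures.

Q̄_A / Q̄_B ≈ 0.977

— Configuration A (ϕ=-47.5°):
Solar declination: sin δ = sin ε · sin L_s = sin 23.44° × sin 213.6° = -0.22013, so δ = -12.717°.
cos h₀ = −tan(-47.5°) tan(-12.717°) = -0.2463, h₀ = 1.8196 rad.
Bracket: h₀ sin ϕ sin δ + cos ϕ cos δ sin h₀ = 1.8196×-0.73728×-0.22013 + 0.67559×0.97547×0.96920 = 0.295316 + 0.638720 = 0.934036.
Q̄ = (S_0/π) × [bracket] = (1361/π) × 0.934036 = 404.64 W/m².
— Configuration B (ϕ=-47.5°):
cos h₀ = −tan(-47.5°) tan(-13.800°) = -0.2681, h₀ = 1.8422 rad.
Bracket: h₀ sin ϕ sin δ + cos ϕ cos δ sin h₀ = 1.8422×-0.73728×-0.23853 + 0.67559×0.97113×0.96340 = 0.323976 + 0.632073 = 0.956049.
Q̄ = (S_0/π) × [bracket] = (1361/π) × 0.956049 = 414.18 W/m².
Ratio Q̄_A / Q̄_B = 404.64 / 414.18 = 0.9770.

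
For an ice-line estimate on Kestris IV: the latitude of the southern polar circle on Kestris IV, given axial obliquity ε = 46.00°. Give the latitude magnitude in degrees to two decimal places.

The polar circle is the lowest latitude that experiences at least one full rotation of continuous darkness at the northern-summer solstice; it lies at |ϕ| = 90° − ε = 90° − 46.00° = 44.00°.

44.00°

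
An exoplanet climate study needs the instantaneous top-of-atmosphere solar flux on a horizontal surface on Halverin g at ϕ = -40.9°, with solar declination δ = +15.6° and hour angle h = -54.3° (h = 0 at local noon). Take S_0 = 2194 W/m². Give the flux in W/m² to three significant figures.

cos θ_z = sin ϕ sin δ + cos ϕ cos δ cos h = -0.176073 + 0.424824 = 0.248751.
Flux = S_0 · cos θ_z = 2194 × 0.248751 = 545.8 W/m².

546 W/m²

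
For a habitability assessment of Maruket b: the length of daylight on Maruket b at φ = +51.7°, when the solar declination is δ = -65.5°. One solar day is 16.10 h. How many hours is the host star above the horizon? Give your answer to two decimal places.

0.00 h

cos H₀ = −tan φ · tan δ = 2.7785 ≥ 1, so the host star never rises (polar night) and H₀ = 0.
Daylight = 2H₀/(2π) × 16.10 h = (0.0000/π) × 16.10 = 0.00 h.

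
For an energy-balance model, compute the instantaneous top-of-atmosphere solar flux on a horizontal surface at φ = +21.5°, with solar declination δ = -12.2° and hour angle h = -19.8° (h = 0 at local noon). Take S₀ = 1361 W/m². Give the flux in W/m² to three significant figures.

1.06e+03 W/m²

cos θ_z = sin φ sin δ + cos φ cos δ cos h = -0.077451 + 0.855642 = 0.778191.
Flux = S₀ · cos θ_z = 1361 × 0.778191 = 1059 W/m².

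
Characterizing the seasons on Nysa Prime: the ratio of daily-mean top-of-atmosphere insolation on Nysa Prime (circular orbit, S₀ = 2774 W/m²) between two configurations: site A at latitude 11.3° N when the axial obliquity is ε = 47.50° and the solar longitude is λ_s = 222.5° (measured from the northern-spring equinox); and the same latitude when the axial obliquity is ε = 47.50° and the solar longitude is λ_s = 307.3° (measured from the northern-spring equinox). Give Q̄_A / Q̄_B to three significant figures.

Q̄_A / Q̄_B ≈ 1.13

— Configuration A (φ=+11.3°):
Solar declination: sin δ = sin ε · sin λ_s = sin 47.50° × sin 222.5° = -0.49810, so δ = -29.874°.
cos H₀ = −tan(+11.3°) tan(-29.874°) = 0.1148, H₀ = 1.4558 rad.
Bracket: H₀ sin φ sin δ + cos φ cos δ sin H₀ = 1.4558×0.19595×-0.49810 + 0.98061×0.86712×0.99339 = -0.142090 + 0.844686 = 0.702596.
Q̄ = (S₀/π) × [bracket] = (2774/π) × 0.702596 = 620.39 W/m².
— Configuration B (φ=+11.3°):
Solar declination: sin δ = sin ε · sin λ_s = sin 47.50° × sin 307.3° = -0.58648, so δ = -35.908°.
cos H₀ = −tan(+11.3°) tan(-35.908°) = 0.1447, H₀ = 1.4256 rad.
Bracket: H₀ sin φ sin δ + cos φ cos δ sin H₀ = 1.4256×0.19595×-0.58648 + 0.98061×0.80996×0.98948 = -0.163831 + 0.785899 = 0.622068.
Q̄ = (S₀/π) × [bracket] = (2774/π) × 0.622068 = 549.28 W/m².
Ratio Q̄_A / Q̄_B = 620.39 / 549.28 = 1.129.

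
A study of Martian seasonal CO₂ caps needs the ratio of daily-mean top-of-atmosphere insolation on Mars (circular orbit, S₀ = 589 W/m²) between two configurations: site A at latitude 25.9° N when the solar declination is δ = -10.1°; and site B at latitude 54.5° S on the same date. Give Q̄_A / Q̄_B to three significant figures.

Q̄_A / Q̄_B ≈ 0.944

— Configuration A (φ=+25.9°):
cos H₀ = −tan(+25.9°) tan(-10.100°) = 0.0865, H₀ = 1.4842 rad.
Bracket: H₀ sin φ sin δ + cos φ cos δ sin H₀ = 1.4842×0.43680×-0.17537 + 0.89956×0.98450×0.99625 = -0.113692 + 0.882296 = 0.768604.
Q̄ = (S₀/π) × [bracket] = (589/π) × 0.768604 = 144.10 W/m².
— Configuration B (φ=-54.5°):
cos H₀ = −tan(-54.5°) tan(-10.100°) = -0.2497, H₀ = 1.8232 rad.
Bracket: H₀ sin φ sin δ + cos φ cos δ sin H₀ = 1.8232×-0.81412×-0.17537 + 0.58070×0.98450×0.96832 = 0.260302 + 0.553588 = 0.813890.
Q̄ = (S₀/π) × [bracket] = (589/π) × 0.813890 = 152.59 W/m².
Ratio Q̄_A / Q̄_B = 144.10 / 152.59 = 0.9444.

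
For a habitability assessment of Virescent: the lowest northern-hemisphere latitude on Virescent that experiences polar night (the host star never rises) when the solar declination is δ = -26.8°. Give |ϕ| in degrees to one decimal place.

|ϕ| = 63.2°

Polar night requires cos h₀ = −tan ϕ tan δ ≥ 1, i.e. tan ϕ tan δ ≤ −1.
The boundary is |tan ϕ| · |tan δ| = 1, so |ϕ| = 90° − |δ| = 90° − 26.8° = 63.2° in the northern hemisphere.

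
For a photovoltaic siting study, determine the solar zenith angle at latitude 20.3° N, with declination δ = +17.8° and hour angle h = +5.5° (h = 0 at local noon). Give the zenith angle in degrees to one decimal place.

θ_z = 5.8°

cos θ_z = sin ϕ sin δ + cos ϕ cos δ cos h = 0.106057 + 0.888880 = 0.994937.
θ_z = arccos(0.994937) = 5.8°.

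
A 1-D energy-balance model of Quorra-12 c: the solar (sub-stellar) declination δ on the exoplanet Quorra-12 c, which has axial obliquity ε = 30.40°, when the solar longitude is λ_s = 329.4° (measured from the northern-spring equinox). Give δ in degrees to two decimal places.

δ = -14.93°

sin δ = sin ε · sin λ_s = sin 30.40° × sin 329.4° = -0.257592.
δ = arcsin(-0.257592) = -14.93°.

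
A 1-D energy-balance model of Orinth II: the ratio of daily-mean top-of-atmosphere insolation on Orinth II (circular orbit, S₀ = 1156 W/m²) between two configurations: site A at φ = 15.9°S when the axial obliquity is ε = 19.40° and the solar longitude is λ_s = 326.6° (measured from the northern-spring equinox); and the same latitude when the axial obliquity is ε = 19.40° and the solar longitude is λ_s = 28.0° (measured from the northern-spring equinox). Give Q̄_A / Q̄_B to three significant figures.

— Configuration A (φ=-15.9°):
Solar declination: sin δ = sin ε · sin λ_s = sin 19.40° × sin 326.6° = -0.18285, so δ = -10.536°.
cos H₀ = −tan(-15.9°) tan(-10.536°) = -0.0530, H₀ = 1.6238 rad.
Bracket: H₀ sin φ sin δ + cos φ cos δ sin H₀ = 1.6238×-0.27396×-0.18285 + 0.96174×0.98314×0.99860 = 0.081342 + 0.944201 = 1.025543.
Q̄ = (S₀/π) × [bracket] = (1156/π) × 1.025543 = 377.37 W/m².
— Configuration B (φ=-15.9°):
Solar declination: sin δ = sin ε · sin λ_s = sin 19.40° × sin 28.0° = 0.15594, so δ = +8.971°.
cos H₀ = −tan(-15.9°) tan(+8.971°) = 0.0450, H₀ = 1.5258 rad.
Bracket: H₀ sin φ sin δ + cos φ cos δ sin H₀ = 1.5258×-0.27396×0.15594 + 0.96174×0.98777×0.99899 = -0.065184 + 0.949018 = 0.883834.
Q̄ = (S₀/π) × [bracket] = (1156/π) × 0.883834 = 325.22 W/m².
Ratio Q̄_A / Q̄_B = 377.37 / 325.22 = 1.160.

Q̄_A / Q̄_B ≈ 1.16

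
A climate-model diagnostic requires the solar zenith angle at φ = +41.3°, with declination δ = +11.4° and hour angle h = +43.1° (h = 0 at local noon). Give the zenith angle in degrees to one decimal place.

cos θ_z = sin φ sin δ + cos φ cos δ cos h = 0.130454 + 0.537723 = 0.668177.
θ_z = arccos(0.668177) = 48.1°.

θ_z = 48.1°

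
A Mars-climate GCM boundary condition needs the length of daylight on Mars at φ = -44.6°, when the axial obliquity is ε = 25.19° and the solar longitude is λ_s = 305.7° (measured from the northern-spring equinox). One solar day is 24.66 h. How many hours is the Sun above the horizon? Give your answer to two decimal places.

15.25 h

Solar declination: sin δ = sin ε · sin λ_s = sin 25.19° × sin 305.7° = -0.34564, so δ = -20.221°.
cos H₀ = −tan φ · tan δ = −tan(-44.6°) × tan(-20.221°) = -0.3632, so H₀ = 1.9425 rad = 111.30°.
Daylight = 2H₀/(2π) × 24.66 h = (1.9425/π) × 24.66 = 15.25 h.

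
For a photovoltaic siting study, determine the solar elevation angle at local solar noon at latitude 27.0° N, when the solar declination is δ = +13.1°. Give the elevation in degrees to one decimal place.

At local noon the hour angle is zero, so the zenith angle equals |φ − δ| = |+27.0° − (+13.100°)| = 13.900°.
Elevation = 90° − 13.900° = 76.1°.

76.1°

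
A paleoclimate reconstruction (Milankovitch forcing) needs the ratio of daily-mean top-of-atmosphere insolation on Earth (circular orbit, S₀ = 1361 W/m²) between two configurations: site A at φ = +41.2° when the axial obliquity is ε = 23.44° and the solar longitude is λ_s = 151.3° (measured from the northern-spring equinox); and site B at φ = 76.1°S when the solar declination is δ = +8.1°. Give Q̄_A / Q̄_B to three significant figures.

— Configuration A (φ=+41.2°):
Solar declination: sin δ = sin ε · sin λ_s = sin 23.44° × sin 151.3° = 0.19103, so δ = +11.013°.
cos H₀ = −tan(+41.2°) tan(+11.013°) = -0.1704, H₀ = 1.7420 rad.
Bracket: H₀ sin φ sin δ + cos φ cos δ sin H₀ = 1.7420×0.65869×0.19103 + 0.75241×0.98158×0.98538 = 0.219195 + 0.727753 = 0.946948.
Q̄ = (S₀/π) × [bracket] = (1361/π) × 0.946948 = 410.24 W/m².
— Configuration B (φ=-76.1°):
cos H₀ = −tan(-76.1°) tan(+8.100°) = 0.5751, H₀ = 0.9581 rad.
Bracket: H₀ sin φ sin δ + cos φ cos δ sin H₀ = 0.9581×-0.97072×0.14090 + 0.24023×0.99002×0.81809 = -0.131044 + 0.194568 = 0.063524.
Q̄ = (S₀/π) × [bracket] = (1361/π) × 0.063524 = 27.520 W/m².
Ratio Q̄_A / Q̄_B = 410.24 / 27.520 = 14.91.

Q̄_A / Q̄_B ≈ 14.9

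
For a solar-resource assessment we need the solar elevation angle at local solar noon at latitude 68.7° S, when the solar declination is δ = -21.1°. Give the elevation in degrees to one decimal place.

At local noon the hour angle is zero, so the zenith angle equals |φ − δ| = |-68.7° − (-21.100°)| = 47.600°.
Elevation = 90° − 47.600° = 42.4°.

42.4°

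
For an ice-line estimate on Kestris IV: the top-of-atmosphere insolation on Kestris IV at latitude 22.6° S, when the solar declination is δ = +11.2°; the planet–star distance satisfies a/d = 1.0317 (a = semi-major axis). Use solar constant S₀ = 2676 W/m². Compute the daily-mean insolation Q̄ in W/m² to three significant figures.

Q̄ ≈ 718 W/m²

cos H₀ = −tan(-22.6°) tan(+11.200°) = 0.0824, H₀ = 1.4883 rad.
Bracket: H₀ sin φ sin δ + cos φ cos δ sin H₀ = 1.4883×-0.38430×0.19423 + 0.92321×0.98096×0.99660 = -0.111091 + 0.902553 = 0.791462.
Inverse-square distance factor (a/d)² = 1.0317² = 1.064405.
Q̄ = (S₀/π) × 1.064405 × [bracket] = (2676/π) × 1.064405 × 0.791462 = 717.6 W/m².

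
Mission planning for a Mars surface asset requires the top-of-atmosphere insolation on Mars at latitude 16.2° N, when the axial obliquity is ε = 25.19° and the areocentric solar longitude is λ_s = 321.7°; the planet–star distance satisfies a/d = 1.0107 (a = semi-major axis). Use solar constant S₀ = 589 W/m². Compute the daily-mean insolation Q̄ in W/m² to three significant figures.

Q̄ ≈ 156 W/m²

sin δ = sin 25.19° × sin 321.7° = -0.26379, so δ = -15.295°.
cos H₀ = −tan(+16.2°) tan(-15.295°) = 0.0795, H₀ = 1.4913 rad.
Bracket: H₀ sin φ sin δ + cos φ cos δ sin H₀ = 1.4913×0.27899×-0.26379 + 0.96029×0.96458×0.99684 = -0.109752 + 0.923349 = 0.813597.
Inverse-square distance factor (a/d)² = 1.0107² = 1.021514.
Q̄ = (S₀/π) × 1.021514 × [bracket] = (589/π) × 1.021514 × 0.813597 = 155.8 W/m².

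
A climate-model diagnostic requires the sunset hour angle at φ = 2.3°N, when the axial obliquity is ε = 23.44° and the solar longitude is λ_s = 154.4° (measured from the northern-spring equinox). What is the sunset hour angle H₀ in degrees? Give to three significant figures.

H₀ = 90.4°

Solar declination: sin δ = sin ε · sin λ_s = sin 23.44° × sin 154.4° = 0.17188, so δ = +9.897°.
cos H₀ = −tan φ · tan δ = −tan(+2.3°) × tan(+9.897°) = -0.0070, so H₀ = 1.5778 rad = 90.40°.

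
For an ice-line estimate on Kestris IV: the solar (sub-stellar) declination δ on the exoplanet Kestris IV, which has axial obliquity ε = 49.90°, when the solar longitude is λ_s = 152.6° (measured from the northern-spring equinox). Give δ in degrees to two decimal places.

δ = +20.61°

sin δ = sin ε · sin λ_s = sin 49.90° × sin 152.6° = 0.352017.
δ = arcsin(0.352017) = +20.61°.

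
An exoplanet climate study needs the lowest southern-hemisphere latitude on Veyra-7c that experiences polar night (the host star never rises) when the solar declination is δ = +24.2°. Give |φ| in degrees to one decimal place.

Polar night requires cos H₀ = −tan φ tan δ ≥ 1, i.e. tan φ tan δ ≤ −1.
The boundary is |tan φ| · |tan δ| = 1, so |φ| = 90° − |δ| = 90° − 24.2° = 65.8° in the southern hemisphere.

|φ| = 65.8°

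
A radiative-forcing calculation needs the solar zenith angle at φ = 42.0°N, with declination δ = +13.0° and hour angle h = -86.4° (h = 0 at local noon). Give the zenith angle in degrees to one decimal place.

cos θ_z = sin φ sin δ + cos φ cos δ cos h = 0.150522 + 0.045466 = 0.195988.
θ_z = arccos(0.195988) = 78.7°.

θ_z = 78.7°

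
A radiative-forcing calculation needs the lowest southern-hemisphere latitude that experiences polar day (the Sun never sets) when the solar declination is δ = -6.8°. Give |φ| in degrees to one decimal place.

Polar day requires cos H₀ = −tan φ tan δ ≤ −1, i.e. tan φ tan δ ≥ 1.
The boundary is |tan φ| · |tan δ| = 1, so |φ| = 90° − |δ| = 90° − 6.8° = 83.2° in the southern hemisphere.

|φ| = 83.2°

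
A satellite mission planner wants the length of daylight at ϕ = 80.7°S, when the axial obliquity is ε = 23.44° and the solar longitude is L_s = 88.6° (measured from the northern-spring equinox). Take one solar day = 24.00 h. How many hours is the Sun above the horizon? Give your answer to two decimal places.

0.00 h

Solar declination: sin δ = sin ε · sin L_s = sin 23.44° × sin 88.6° = 0.39767, so δ = +23.433°.
cos h₀ = −tan ϕ · tan δ = 2.6467 ≥ 1, so the Sun never rises (polar night) and h₀ = 0.
Daylight = 2h₀/(2π) × 24.00 h = (0.0000/π) × 24.00 = 0.00 h.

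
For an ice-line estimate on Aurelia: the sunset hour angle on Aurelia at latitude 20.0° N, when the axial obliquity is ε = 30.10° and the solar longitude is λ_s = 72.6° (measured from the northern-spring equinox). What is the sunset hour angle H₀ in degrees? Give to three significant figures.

H₀ = 101°

Solar declination: sin δ = sin ε · sin λ_s = sin 30.10° × sin 72.6° = 0.47856, so δ = +28.592°.
cos H₀ = −tan φ · tan δ = −tan(+20.0°) × tan(+28.592°) = -0.1984, so H₀ = 1.7705 rad = 101.44°.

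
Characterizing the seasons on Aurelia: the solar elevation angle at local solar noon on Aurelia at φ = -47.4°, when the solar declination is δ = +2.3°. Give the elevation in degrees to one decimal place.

40.3°

At local noon the hour angle is zero, so the zenith angle equals |φ − δ| = |-47.4° − (+2.300°)| = 49.700°.
Elevation = 90° − 49.700° = 40.3°.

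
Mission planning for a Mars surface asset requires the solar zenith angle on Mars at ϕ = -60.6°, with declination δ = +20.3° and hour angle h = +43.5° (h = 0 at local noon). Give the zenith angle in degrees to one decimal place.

θ_z = 88.2°

cos θ_z = sin ϕ sin δ + cos ϕ cos δ cos h = -0.302255 + 0.333972 = 0.031717.
θ_z = arccos(0.031717) = 88.2°.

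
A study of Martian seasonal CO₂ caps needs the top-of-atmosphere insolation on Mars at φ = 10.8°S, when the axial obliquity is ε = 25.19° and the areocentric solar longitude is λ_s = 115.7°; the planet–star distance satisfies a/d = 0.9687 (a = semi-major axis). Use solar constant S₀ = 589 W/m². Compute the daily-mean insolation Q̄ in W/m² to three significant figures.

Q̄ ≈ 140 W/m²

sin δ = sin 25.19° × sin 115.7° = 0.38352, so δ = +22.552°.
cos H₀ = −tan(-10.8°) tan(+22.552°) = 0.0792, H₀ = 1.4915 rad.
Bracket: H₀ sin φ sin δ + cos φ cos δ sin H₀ = 1.4915×-0.18738×0.38352 + 0.98229×0.92353×0.99686 = -0.107185 + 0.904326 = 0.797141.
Inverse-square distance factor (a/d)² = 0.9687² = 0.938380.
Q̄ = (S₀/π) × 0.938380 × [bracket] = (589/π) × 0.938380 × 0.797141 = 140.2 W/m².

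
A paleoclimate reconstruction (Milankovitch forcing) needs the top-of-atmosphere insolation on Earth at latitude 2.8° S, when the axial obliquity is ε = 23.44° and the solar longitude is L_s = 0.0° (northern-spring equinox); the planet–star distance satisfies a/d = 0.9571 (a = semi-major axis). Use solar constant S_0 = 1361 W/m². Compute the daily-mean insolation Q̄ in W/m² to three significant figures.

Solar declination: sin δ = sin ε · sin L_s = sin 23.44° × sin 0.0° = 0.00000, so δ = +0.000°.
cos h₀ = −tan(-2.8°) tan(+0.000°) = 0.0000, h₀ = 1.5708 rad.
Bracket: h₀ sin ϕ sin δ + cos ϕ cos δ sin h₀ = 1.5708×-0.04885×0.00000 + 0.99881×1.00000×1.00000 = -0.000000 + 0.998810 = 0.998810.
Inverse-square distance factor (a/d)² = 0.9571² = 0.916040.
Q̄ = (S_0/π) × 0.916040 × [bracket] = (1361/π) × 0.916040 × 0.998810 = 396.4 W/m².

Q̄ ≈ 396 W/m²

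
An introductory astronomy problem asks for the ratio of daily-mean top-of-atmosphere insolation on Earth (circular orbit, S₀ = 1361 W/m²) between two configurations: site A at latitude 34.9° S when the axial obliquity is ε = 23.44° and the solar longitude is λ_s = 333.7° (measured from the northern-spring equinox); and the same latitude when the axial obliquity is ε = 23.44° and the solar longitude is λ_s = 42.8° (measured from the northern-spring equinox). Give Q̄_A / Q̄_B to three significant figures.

— Configuration A (φ=-34.9°):
Solar declination: sin δ = sin ε · sin λ_s = sin 23.44° × sin 333.7° = -0.17625, so δ = -10.151°.
cos H₀ = −tan(-34.9°) tan(-10.151°) = -0.1249, H₀ = 1.6960 rad.
Bracket: H₀ sin φ sin δ + cos φ cos δ sin H₀ = 1.6960×-0.57215×-0.17625 + 0.82015×0.98435×0.99217 = 0.171027 + 0.800993 = 0.972020.
Q̄ = (S₀/π) × [bracket] = (1361/π) × 0.972020 = 421.10 W/m².
— Configuration B (φ=-34.9°):
Solar declination: sin δ = sin ε · sin λ_s = sin 23.44° × sin 42.8° = 0.27027, so δ = +15.681°.
cos H₀ = −tan(-34.9°) tan(+15.681°) = 0.1958, H₀ = 1.3737 rad.
Bracket: H₀ sin φ sin δ + cos φ cos δ sin H₀ = 1.3737×-0.57215×0.27027 + 0.82015×0.96278×0.98064 = -0.212422 + 0.774337 = 0.561915.
Q̄ = (S₀/π) × [bracket] = (1361/π) × 0.561915 = 243.43 W/m².
Ratio Q̄_A / Q̄_B = 421.10 / 243.43 = 1.730.

Q̄_A / Q̄_B ≈ 1.73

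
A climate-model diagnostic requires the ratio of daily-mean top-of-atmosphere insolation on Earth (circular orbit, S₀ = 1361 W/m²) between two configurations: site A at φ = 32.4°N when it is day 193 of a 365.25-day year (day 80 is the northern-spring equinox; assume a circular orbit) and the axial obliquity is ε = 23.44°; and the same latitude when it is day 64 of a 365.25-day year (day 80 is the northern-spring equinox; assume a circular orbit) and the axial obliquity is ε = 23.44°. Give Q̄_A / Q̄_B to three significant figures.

Q̄_A / Q̄_B ≈ 1.49

— Configuration A (φ=+32.4°):
Solar longitude: λ_s = 360° × (193 − 80)/365.25 = 111.376°.
sin δ = sin 23.44° × sin 111.376° = 0.37042, so δ = +21.742°.
cos H₀ = −tan(+32.4°) tan(+21.742°) = -0.2531, H₀ = 1.8267 rad.
Bracket: H₀ sin φ sin δ + cos φ cos δ sin H₀ = 1.8267×0.53583×0.37042 + 0.84433×0.92886×0.96744 = 0.362567 + 0.758729 = 1.121296.
Q̄ = (S₀/π) × [bracket] = (1361/π) × 1.121296 = 485.77 W/m².
— Configuration B (φ=+32.4°):
Solar longitude: λ_s = 360° × (64 − 80)/365.25 = -15.770°, i.e. -15.770° + 360° = 344.230°.
sin δ = sin 23.44° × sin 344.230° = -0.10811, so δ = -6.206°.
cos H₀ = −tan(+32.4°) tan(-6.206°) = 0.0690, H₀ = 1.5017 rad.
Bracket: H₀ sin φ sin δ + cos φ cos δ sin H₀ = 1.5017×0.53583×-0.10811 + 0.84433×0.99414×0.99762 = -0.086991 + 0.837384 = 0.750393.
Q̄ = (S₀/π) × [bracket] = (1361/π) × 0.750393 = 325.09 W/m².
Ratio Q̄_A / Q̄_B = 485.77 / 325.09 = 1.494.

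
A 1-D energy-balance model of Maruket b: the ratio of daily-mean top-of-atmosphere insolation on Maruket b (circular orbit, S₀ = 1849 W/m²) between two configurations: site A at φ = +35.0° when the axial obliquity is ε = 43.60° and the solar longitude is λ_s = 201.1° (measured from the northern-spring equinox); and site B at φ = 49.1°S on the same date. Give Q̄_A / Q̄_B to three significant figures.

— Configuration A (φ=+35.0°):
Solar declination: sin δ = sin ε · sin λ_s = sin 43.60° × sin 201.1° = -0.24826, so δ = -14.375°.
cos H₀ = −tan(+35.0°) tan(-14.375°) = 0.1795, H₀ = 1.3904 rad.
Bracket: H₀ sin φ sin δ + cos φ cos δ sin H₀ = 1.3904×0.57358×-0.24826 + 0.81915×0.96869×0.98377 = -0.197989 + 0.780624 = 0.582635.
Q̄ = (S₀/π) × [bracket] = (1849/π) × 0.582635 = 342.91 W/m².
— Configuration B (φ=-49.1°):
cos H₀ = −tan(-49.1°) tan(-14.375°) = -0.2959, H₀ = 1.8712 rad.
Bracket: H₀ sin φ sin δ + cos φ cos δ sin H₀ = 1.8712×-0.75585×-0.24826 + 0.65474×0.96869×0.95523 = 0.351126 + 0.605845 = 0.956971.
Q̄ = (S₀/π) × [bracket] = (1849/π) × 0.956971 = 563.23 W/m².
Ratio Q̄_A / Q̄_B = 342.91 / 563.23 = 0.6088.

Q̄_A / Q̄_B ≈ 0.609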